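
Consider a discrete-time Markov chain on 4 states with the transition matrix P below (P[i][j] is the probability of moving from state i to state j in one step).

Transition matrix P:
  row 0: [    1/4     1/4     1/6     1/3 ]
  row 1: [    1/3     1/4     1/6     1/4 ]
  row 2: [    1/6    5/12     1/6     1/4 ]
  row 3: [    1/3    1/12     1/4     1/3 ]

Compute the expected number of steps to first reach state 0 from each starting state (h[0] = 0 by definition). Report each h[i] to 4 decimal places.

First-step conditioning: h[0] = 0; for i ≠ 0, h[i] = 1 + Σ_k P[i][k]·h[k].
  h[1] = 1 + 1/4·h[1] + 1/6·h[2] + 1/4·h[3]
  h[2] = 1 + 5/12·h[1] + 1/6·h[2] + 1/4·h[3]
  h[3] = 1 + 1/12·h[1] + 1/4·h[2] + 1/3·h[3]
Solving the 3×3 linear system over states ≠ 0 gives exactly h = [0, 792/239, 924/239, 804/239] (h[0] = 0 is the target).

h = [0.0000, 3.3138, 3.8661, 3.3640]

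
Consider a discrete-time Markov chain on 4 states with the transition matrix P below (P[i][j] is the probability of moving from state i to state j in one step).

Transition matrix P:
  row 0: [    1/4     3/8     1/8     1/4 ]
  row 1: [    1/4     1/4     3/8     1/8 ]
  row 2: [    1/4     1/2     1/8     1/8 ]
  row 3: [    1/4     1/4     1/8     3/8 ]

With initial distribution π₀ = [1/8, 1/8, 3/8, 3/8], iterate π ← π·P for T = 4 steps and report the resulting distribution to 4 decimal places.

t=0: π = [0.1250, 0.1250, 0.3750, 0.3750]
t=1: π = [0.2500, 0.3594, 0.1563, 0.2344]
t=2: π = [0.2500, 0.3203, 0.2148, 0.2148]
t=3: π = [0.2500, 0.3350, 0.2051, 0.2100]
t=4: π = [0.2500, 0.3325, 0.2087, 0.2087]

π = [0.2500, 0.3325, 0.2087, 0.2087]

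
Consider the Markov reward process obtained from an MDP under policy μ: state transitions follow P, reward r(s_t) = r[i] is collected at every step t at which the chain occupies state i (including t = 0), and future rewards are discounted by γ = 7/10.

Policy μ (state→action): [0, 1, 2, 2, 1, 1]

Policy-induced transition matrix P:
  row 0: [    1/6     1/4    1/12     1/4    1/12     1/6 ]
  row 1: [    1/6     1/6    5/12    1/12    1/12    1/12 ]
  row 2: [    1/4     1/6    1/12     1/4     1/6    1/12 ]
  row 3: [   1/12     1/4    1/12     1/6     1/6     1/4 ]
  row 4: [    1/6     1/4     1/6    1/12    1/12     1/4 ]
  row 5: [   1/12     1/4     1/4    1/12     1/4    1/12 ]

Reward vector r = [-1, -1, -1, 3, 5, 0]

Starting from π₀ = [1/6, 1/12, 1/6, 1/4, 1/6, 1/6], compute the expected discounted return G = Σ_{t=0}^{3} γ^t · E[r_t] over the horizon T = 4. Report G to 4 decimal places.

G = 2.1137

t=0: π = [0.1667, 0.0833, 0.1667, 0.2500, 0.1667, 0.1667], E[r] = 1.1667, γ^t·E[r] = 1.166667, running G = 1.166667
t=1: π = [0.1458, 0.2292, 0.1528, 0.1597, 0.1458, 0.1667], E[r] = 0.6806, γ^t·E[r] = 0.476389, running G = 1.643056
t=2: π = [0.1522, 0.2182, 0.1997, 0.1464, 0.1372, 0.1464], E[r] = 0.5550, γ^t·E[r] = 0.271939, running G = 1.914994
t=3: π = [0.1589, 0.2152, 0.1919, 0.1542, 0.1366, 0.1433], E[r] = 0.5794, γ^t·E[r] = 0.198743, running G = 2.113738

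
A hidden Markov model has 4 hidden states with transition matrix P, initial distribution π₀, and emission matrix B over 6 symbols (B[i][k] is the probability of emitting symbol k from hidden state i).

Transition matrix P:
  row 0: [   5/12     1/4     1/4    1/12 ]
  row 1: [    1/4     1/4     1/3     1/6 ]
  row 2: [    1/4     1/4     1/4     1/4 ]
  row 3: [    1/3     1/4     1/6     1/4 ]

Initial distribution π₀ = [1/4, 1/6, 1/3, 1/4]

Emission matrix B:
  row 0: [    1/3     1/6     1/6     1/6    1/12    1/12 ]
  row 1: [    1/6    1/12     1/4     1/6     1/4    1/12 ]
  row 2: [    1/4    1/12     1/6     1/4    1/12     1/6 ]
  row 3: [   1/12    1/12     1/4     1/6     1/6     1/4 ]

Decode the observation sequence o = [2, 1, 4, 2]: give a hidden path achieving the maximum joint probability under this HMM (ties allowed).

t=0: δ = [4.167e-02, 4.167e-02, 5.556e-02, 6.250e-02]  (obs o_0=2)
t=1: δ = [3.472e-03, 1.302e-03, 1.157e-03, 1.302e-03]  ψ = [3, 3, 1, 3]  (obs o_1=1)
t=2: δ = [1.206e-04, 2.170e-04, 7.234e-05, 5.425e-05]  ψ = [0, 0, 0, 3]  (obs o_2=4)
t=3: δ = [9.042e-06, 1.356e-05, 1.206e-05, 9.042e-06]  ψ = [1, 1, 1, 1]  (obs o_3=2)
backtrack: best end state = 1; path = [3, 0, 1, 1]

path = [3, 0, 1, 1]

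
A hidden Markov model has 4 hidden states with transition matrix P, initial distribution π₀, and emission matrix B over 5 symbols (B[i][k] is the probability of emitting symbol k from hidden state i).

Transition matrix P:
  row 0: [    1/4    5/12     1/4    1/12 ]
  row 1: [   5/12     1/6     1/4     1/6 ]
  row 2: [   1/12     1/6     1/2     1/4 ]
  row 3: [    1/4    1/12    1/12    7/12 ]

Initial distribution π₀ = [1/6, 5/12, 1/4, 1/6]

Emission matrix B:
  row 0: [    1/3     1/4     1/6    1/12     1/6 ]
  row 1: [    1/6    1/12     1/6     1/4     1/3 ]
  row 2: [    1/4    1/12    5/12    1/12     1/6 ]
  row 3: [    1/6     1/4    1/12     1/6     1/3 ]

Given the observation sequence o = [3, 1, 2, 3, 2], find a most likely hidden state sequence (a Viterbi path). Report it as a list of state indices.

t=0: δ = [1.389e-02, 1.042e-01, 2.083e-02, 2.778e-02]  (obs o_0=3)
t=1: δ = [1.085e-02, 1.447e-03, 2.170e-03, 4.340e-03]  ψ = [1, 1, 1, 1]  (obs o_1=1)
t=2: δ = [4.521e-04, 7.535e-04, 1.130e-03, 2.110e-04]  ψ = [0, 0, 0, 3]  (obs o_2=2)
t=3: δ = [2.616e-05, 4.710e-05, 4.710e-05, 4.710e-05]  ψ = [1, 0, 2, 2]  (obs o_3=3)
t=4: δ = [3.270e-06, 1.817e-06, 9.811e-06, 2.289e-06]  ψ = [1, 0, 2, 3]  (obs o_4=2)
backtrack: best end state = 2; path = [1, 0, 2, 2, 2]

path = [1, 0, 2, 2, 2]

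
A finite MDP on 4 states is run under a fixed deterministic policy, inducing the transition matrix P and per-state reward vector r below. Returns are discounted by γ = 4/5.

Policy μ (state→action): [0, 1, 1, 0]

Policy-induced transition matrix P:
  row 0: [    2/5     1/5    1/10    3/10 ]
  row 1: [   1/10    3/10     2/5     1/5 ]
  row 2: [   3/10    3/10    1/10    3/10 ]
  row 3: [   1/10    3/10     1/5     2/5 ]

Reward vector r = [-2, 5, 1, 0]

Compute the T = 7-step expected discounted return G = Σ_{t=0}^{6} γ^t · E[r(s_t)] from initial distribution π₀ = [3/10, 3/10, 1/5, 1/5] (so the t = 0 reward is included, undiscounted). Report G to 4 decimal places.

G = 4.5464

t=0: π = [0.3000, 0.3000, 0.2000, 0.2000], E[r] = 1.1000, γ^t·E[r] = 1.100000, running G = 1.100000
t=1: π = [0.2300, 0.2700, 0.2100, 0.2900], E[r] = 1.1000, γ^t·E[r] = 0.880000, running G = 1.980000
t=2: π = [0.2110, 0.2770, 0.2100, 0.3020], E[r] = 1.1730, γ^t·E[r] = 0.750720, running G = 2.730720
t=3: π = [0.2053, 0.2789, 0.2133, 0.3025], E[r] = 1.1972, γ^t·E[r] = 0.612966, running G = 3.343686
t=4: π = [0.2043, 0.2795, 0.2139, 0.3024], E[r] = 1.2028, γ^t·E[r] = 0.492655, running G = 3.836341
t=5: π = [0.2041, 0.2796, 0.2141, 0.3023], E[r] = 1.2038, γ^t·E[r] = 0.394472, running G = 4.230813
t=6: π = [0.2040, 0.2796, 0.2141, 0.3023], E[r] = 1.2040, γ^t·E[r] = 0.315623, running G = 4.546436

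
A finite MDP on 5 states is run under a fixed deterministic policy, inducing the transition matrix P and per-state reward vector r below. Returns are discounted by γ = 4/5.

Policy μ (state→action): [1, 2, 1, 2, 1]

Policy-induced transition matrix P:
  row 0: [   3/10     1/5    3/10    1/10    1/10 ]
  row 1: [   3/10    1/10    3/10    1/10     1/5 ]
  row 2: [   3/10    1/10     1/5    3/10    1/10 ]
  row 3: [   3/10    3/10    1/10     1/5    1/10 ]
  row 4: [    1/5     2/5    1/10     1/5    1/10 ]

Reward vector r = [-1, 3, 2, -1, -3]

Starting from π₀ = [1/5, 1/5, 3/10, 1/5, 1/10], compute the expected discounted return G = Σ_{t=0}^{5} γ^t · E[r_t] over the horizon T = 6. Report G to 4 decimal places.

G = 1.0337

t=0: π = [0.2000, 0.2000, 0.3000, 0.2000, 0.1000], E[r] = 0.5000, γ^t·E[r] = 0.500000, running G = 0.500000
t=1: π = [0.2900, 0.1900, 0.2100, 0.1900, 0.1200], E[r] = 0.1500, γ^t·E[r] = 0.120000, running G = 0.620000
t=2: π = [0.2880, 0.2030, 0.2170, 0.1730, 0.1190], E[r] = 0.2250, γ^t·E[r] = 0.144000, running G = 0.764000
t=3: π = [0.2881, 0.1991, 0.2199, 0.1726, 0.1203], E[r] = 0.2155, γ^t·E[r] = 0.110336, running G = 0.874336
t=4: π = [0.2880, 0.1994, 0.2194, 0.1733, 0.1199], E[r] = 0.2162, γ^t·E[r] = 0.088535, running G = 0.962871
t=5: π = [0.2880, 0.1994, 0.2194, 0.1732, 0.1199], E[r] = 0.2161, γ^t·E[r] = 0.070803, running G = 1.033674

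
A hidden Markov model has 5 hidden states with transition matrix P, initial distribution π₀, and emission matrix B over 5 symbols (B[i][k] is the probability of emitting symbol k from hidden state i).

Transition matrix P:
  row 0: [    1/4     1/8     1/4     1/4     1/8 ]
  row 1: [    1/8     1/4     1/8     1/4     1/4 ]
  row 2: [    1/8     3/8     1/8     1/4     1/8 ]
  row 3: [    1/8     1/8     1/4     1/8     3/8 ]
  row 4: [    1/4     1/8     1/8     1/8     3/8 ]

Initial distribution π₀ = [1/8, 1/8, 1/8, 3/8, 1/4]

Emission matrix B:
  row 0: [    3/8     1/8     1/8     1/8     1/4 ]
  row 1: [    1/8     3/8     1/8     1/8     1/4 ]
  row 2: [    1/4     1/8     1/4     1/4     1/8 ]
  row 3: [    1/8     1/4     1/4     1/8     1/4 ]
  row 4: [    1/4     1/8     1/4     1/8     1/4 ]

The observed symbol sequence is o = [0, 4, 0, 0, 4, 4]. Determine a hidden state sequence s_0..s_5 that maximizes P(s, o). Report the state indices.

path = [4, 4, 4, 4, 4, 4]

t=0: δ = [4.688e-02, 1.562e-02, 3.125e-02, 4.688e-02, 6.250e-02]  (obs o_0=0)
t=1: δ = [3.906e-03, 2.930e-03, 1.465e-03, 2.930e-03, 5.859e-03]  ψ = [4, 2, 0, 0, 4]  (obs o_1=4)
t=2: δ = [5.493e-04, 9.155e-05, 2.441e-04, 1.221e-04, 5.493e-04]  ψ = [4, 1, 0, 0, 4]  (obs o_2=0)
t=3: δ = [5.150e-05, 1.144e-05, 3.433e-05, 1.717e-05, 5.150e-05]  ψ = [0, 2, 0, 0, 4]  (obs o_3=0)
t=4: δ = [3.219e-06, 3.219e-06, 1.609e-06, 3.219e-06, 4.828e-06]  ψ = [0, 2, 0, 0, 4]  (obs o_4=4)
t=5: δ = [3.017e-07, 2.012e-07, 1.006e-07, 2.012e-07, 4.526e-07]  ψ = [4, 1, 0, 0, 4]  (obs o_5=4)
backtrack: best end state = 4; path = [4, 4, 4, 4, 4, 4]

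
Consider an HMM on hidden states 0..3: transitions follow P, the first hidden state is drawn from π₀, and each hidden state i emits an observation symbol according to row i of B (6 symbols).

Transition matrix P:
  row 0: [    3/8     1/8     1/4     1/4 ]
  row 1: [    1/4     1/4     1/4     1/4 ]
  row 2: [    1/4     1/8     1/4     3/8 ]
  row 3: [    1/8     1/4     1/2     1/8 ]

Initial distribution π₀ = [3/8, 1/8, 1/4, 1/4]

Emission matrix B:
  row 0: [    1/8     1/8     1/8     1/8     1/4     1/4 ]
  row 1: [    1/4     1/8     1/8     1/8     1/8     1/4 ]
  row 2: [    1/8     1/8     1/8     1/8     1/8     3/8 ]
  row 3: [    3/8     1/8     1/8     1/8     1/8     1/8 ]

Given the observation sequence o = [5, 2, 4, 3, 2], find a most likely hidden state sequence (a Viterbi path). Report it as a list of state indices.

t=0: δ = [9.375e-02, 3.125e-02, 9.375e-02, 3.125e-02]  (obs o_0=5)
t=1: δ = [4.395e-03, 1.465e-03, 2.930e-03, 4.395e-03]  ψ = [0, 0, 0, 2]  (obs o_1=2)
t=2: δ = [4.120e-04, 1.373e-04, 2.747e-04, 1.373e-04]  ψ = [0, 3, 3, 0]  (obs o_2=4)
t=3: δ = [1.931e-05, 6.437e-06, 1.287e-05, 1.287e-05]  ψ = [0, 0, 0, 0]  (obs o_3=3)
t=4: δ = [9.052e-07, 4.023e-07, 8.047e-07, 6.035e-07]  ψ = [0, 3, 3, 0]  (obs o_4=2)
backtrack: best end state = 0; path = [0, 0, 0, 0, 0]

path = [0, 0, 0, 0, 0]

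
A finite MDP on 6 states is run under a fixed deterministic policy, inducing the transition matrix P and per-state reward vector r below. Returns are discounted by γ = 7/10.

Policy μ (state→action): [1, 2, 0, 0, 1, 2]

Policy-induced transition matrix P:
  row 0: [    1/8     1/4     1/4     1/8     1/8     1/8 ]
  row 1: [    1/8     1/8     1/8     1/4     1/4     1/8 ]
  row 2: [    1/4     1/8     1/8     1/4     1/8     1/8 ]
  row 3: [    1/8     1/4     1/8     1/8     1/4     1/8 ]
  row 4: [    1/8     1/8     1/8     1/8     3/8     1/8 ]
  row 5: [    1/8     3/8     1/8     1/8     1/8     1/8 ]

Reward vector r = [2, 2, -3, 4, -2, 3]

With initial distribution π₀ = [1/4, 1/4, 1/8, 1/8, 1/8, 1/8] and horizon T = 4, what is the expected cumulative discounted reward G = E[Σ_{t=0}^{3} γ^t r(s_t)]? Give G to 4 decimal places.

t=0: π = [0.2500, 0.2500, 0.1250, 0.1250, 0.1250, 0.1250], E[r] = 1.2500, γ^t·E[r] = 1.250000, running G = 1.250000
t=1: π = [0.1406, 0.2031, 0.1563, 0.1719, 0.2031, 0.1250], E[r] = 0.8750, γ^t·E[r] = 0.612500, running G = 1.862500
t=2: π = [0.1445, 0.1953, 0.1426, 0.1699, 0.2227, 0.1250], E[r] = 0.8613, γ^t·E[r] = 0.422051, running G = 2.284551
t=3: π = [0.1428, 0.1956, 0.1431, 0.1672, 0.2263, 0.1250], E[r] = 0.8389, γ^t·E[r] = 0.287731, running G = 2.572282

G = 2.5723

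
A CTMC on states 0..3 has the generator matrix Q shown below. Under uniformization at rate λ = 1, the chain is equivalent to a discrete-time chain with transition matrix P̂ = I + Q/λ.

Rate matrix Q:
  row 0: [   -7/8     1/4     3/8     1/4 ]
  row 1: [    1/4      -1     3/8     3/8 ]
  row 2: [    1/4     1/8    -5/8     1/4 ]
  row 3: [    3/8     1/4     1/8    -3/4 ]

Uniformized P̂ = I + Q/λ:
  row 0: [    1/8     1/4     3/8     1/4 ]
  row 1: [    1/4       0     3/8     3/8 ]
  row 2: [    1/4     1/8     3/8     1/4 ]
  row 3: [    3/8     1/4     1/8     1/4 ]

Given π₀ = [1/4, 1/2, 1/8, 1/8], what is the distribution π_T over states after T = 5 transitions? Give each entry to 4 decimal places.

t=0: π = [0.2500, 0.5000, 0.1250, 0.1250]
t=1: π = [0.2344, 0.1094, 0.3438, 0.3125]
t=2: π = [0.2598, 0.1797, 0.2969, 0.2637]
t=3: π = [0.2505, 0.1680, 0.3091, 0.2725]
t=4: π = [0.2527, 0.1694, 0.3069, 0.2710]
t=5: π = [0.2523, 0.1693, 0.3073, 0.2712]

π = [0.2523, 0.1693, 0.3073, 0.2712]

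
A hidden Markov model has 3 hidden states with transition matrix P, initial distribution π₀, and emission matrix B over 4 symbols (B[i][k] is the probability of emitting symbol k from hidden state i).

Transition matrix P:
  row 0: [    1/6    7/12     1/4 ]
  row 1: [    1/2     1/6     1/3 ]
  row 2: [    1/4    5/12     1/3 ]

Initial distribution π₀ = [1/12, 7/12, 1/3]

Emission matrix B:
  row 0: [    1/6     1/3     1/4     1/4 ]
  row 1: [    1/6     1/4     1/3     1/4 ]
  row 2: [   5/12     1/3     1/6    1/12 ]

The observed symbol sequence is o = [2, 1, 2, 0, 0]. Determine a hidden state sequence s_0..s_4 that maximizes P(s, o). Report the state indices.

t=0: δ = [2.083e-02, 1.944e-01, 5.556e-02]  (obs o_0=2)
t=1: δ = [3.241e-02, 8.102e-03, 2.160e-02]  ψ = [1, 1, 1]  (obs o_1=1)
t=2: δ = [1.350e-03, 6.301e-03, 1.350e-03]  ψ = [0, 0, 0]  (obs o_2=2)
t=3: δ = [5.251e-04, 1.750e-04, 8.752e-04]  ψ = [1, 1, 1]  (obs o_3=0)
t=4: δ = [3.647e-05, 6.078e-05, 1.216e-04]  ψ = [2, 2, 2]  (obs o_4=0)
backtrack: best end state = 2; path = [1, 0, 1, 2, 2]

path = [1, 0, 1, 2, 2]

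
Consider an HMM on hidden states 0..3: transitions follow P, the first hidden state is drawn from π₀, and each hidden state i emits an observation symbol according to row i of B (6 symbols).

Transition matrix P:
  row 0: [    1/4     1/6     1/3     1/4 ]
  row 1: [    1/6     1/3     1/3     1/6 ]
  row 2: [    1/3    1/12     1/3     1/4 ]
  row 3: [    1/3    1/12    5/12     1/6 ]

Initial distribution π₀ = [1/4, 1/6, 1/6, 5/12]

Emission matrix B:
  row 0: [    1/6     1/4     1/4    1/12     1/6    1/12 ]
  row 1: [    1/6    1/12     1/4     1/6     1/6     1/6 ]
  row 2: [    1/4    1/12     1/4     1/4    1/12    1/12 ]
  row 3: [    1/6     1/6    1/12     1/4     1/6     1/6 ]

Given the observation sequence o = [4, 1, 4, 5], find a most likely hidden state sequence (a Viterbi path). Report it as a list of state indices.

path = [3, 0, 0, 3]

t=0: δ = [4.167e-02, 2.778e-02, 1.389e-02, 6.944e-02]  (obs o_0=4)
t=1: δ = [5.787e-03, 7.716e-04, 2.411e-03, 1.929e-03]  ψ = [3, 1, 3, 3]  (obs o_1=1)
t=2: δ = [2.411e-04, 1.608e-04, 1.608e-04, 2.411e-04]  ψ = [0, 0, 0, 0]  (obs o_2=4)
t=3: δ = [6.698e-06, 8.931e-06, 8.372e-06, 1.005e-05]  ψ = [3, 1, 3, 0]  (obs o_3=5)
backtrack: best end state = 3; path = [3, 0, 0, 3]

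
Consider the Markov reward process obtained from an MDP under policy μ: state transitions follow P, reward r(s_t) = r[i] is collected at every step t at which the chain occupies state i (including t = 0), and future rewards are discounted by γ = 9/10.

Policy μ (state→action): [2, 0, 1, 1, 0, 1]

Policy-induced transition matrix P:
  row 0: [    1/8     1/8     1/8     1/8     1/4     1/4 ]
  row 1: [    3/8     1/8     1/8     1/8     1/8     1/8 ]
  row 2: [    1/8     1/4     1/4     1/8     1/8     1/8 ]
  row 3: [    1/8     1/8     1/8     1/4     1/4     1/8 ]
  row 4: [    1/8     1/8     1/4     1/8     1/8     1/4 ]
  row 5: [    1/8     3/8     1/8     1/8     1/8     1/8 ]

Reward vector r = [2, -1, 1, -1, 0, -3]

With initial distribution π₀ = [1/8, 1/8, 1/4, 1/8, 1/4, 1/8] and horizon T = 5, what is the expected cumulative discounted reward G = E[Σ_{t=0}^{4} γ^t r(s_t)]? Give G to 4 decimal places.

G = -1.1322

t=0: π = [0.1250, 0.1250, 0.2500, 0.1250, 0.2500, 0.1250], E[r] = -0.1250, γ^t·E[r] = -0.125000, running G = -0.125000
t=1: π = [0.1563, 0.1875, 0.1875, 0.1406, 0.1563, 0.1719], E[r] = -0.3438, γ^t·E[r] = -0.309375, running G = -0.434375
t=2: π = [0.1719, 0.1914, 0.1680, 0.1426, 0.1621, 0.1641], E[r] = -0.3145, γ^t·E[r] = -0.254707, running G = -0.689082
t=3: π = [0.1729, 0.1870, 0.1663, 0.1428, 0.1643, 0.1667], E[r] = -0.3181, γ^t·E[r] = -0.231906, running G = -0.920988
t=4: π = [0.1718, 0.1875, 0.1663, 0.1429, 0.1645, 0.1671], E[r] = -0.3219, γ^t·E[r] = -0.211218, running G = -1.132206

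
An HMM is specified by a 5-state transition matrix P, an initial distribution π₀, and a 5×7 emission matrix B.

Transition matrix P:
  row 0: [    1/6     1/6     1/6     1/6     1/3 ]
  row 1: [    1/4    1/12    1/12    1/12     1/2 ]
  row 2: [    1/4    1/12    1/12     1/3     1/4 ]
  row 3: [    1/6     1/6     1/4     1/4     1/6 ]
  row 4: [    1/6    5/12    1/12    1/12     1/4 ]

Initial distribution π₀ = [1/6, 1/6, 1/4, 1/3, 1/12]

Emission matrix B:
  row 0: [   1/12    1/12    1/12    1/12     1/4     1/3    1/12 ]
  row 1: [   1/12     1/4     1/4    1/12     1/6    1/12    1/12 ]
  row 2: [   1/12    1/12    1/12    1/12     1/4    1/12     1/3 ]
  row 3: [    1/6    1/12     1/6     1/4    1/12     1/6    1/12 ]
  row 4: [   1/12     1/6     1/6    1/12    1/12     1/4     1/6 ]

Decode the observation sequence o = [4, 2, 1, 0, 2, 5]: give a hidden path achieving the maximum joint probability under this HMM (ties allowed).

t=0: δ = [4.167e-02, 2.778e-02, 6.250e-02, 2.778e-02, 6.944e-03]  (obs o_0=4)
t=1: δ = [1.302e-03, 1.736e-03, 5.787e-04, 3.472e-03, 2.604e-03]  ψ = [2, 0, 0, 2, 2]  (obs o_1=2)
t=2: δ = [4.823e-05, 2.713e-04, 7.234e-05, 7.234e-05, 1.447e-04]  ψ = [3, 4, 3, 3, 1]  (obs o_2=1)
t=3: δ = [5.651e-06, 5.023e-06, 1.884e-06, 4.019e-06, 1.130e-05]  ψ = [1, 4, 1, 2, 1]  (obs o_3=0)
t=4: δ = [1.570e-07, 1.177e-06, 8.372e-08, 1.674e-07, 4.710e-07]  ψ = [4, 4, 3, 3, 4]  (obs o_4=2)
t=5: δ = [9.811e-08, 1.635e-08, 8.176e-09, 1.635e-08, 1.472e-07]  ψ = [1, 4, 1, 1, 1]  (obs o_5=5)
backtrack: best end state = 4; path = [2, 4, 1, 4, 1, 4]

path = [2, 4, 1, 4, 1, 4]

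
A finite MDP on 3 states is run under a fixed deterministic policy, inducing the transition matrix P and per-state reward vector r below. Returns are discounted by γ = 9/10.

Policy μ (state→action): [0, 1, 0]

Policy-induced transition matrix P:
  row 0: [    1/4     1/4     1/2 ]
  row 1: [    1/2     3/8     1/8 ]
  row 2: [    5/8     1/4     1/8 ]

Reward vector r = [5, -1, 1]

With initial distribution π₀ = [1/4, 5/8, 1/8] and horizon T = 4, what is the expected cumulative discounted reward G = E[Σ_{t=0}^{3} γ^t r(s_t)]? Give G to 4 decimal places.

G = 5.9459

t=0: π = [0.2500, 0.6250, 0.1250], E[r] = 0.7500, γ^t·E[r] = 0.750000, running G = 0.750000
t=1: π = [0.4531, 0.3281, 0.2188], E[r] = 2.1563, γ^t·E[r] = 1.940625, running G = 2.690625
t=2: π = [0.4141, 0.2910, 0.2949], E[r] = 2.0742, γ^t·E[r] = 1.680117, running G = 4.370742
t=3: π = [0.4333, 0.2864, 0.2803], E[r] = 2.1606, γ^t·E[r] = 1.575110, running G = 5.945852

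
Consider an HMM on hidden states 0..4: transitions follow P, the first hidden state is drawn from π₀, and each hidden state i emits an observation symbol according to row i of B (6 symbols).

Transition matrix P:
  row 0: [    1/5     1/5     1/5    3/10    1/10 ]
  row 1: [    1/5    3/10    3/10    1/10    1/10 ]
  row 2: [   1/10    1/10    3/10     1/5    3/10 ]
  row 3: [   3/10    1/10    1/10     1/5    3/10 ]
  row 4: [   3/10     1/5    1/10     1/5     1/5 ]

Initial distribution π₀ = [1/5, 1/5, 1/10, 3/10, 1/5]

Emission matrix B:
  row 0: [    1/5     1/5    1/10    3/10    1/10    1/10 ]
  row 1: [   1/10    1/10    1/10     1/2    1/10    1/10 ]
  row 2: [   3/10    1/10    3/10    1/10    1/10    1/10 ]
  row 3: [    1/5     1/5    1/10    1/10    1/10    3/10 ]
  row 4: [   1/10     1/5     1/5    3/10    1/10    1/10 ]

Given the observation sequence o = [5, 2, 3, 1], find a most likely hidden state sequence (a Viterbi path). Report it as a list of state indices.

t=0: δ = [2.000e-02, 2.000e-02, 1.000e-02, 9.000e-02, 2.000e-02]  (obs o_0=5)
t=1: δ = [2.700e-03, 9.000e-04, 2.700e-03, 1.800e-03, 5.400e-03]  ψ = [3, 3, 3, 3, 3]  (obs o_1=2)
t=2: δ = [4.860e-04, 5.400e-04, 8.100e-05, 1.080e-04, 3.240e-04]  ψ = [4, 4, 2, 4, 4]  (obs o_2=3)
t=3: δ = [2.160e-05, 1.620e-05, 1.620e-05, 2.916e-05, 1.296e-05]  ψ = [1, 1, 1, 0, 4]  (obs o_3=1)
backtrack: best end state = 3; path = [3, 4, 0, 3]

path = [3, 4, 0, 3]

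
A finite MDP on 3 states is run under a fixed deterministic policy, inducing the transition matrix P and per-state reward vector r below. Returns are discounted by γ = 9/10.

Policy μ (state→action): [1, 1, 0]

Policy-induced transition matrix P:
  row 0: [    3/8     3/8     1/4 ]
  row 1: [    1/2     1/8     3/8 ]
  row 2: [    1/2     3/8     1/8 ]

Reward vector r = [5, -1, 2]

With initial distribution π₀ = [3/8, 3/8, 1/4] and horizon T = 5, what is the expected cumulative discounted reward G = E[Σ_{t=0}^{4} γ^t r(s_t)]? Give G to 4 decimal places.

G = 9.5937

t=0: π = [0.3750, 0.3750, 0.2500], E[r] = 2.0000, γ^t·E[r] = 2.000000, running G = 2.000000
t=1: π = [0.4531, 0.2813, 0.2656], E[r] = 2.5156, γ^t·E[r] = 2.264063, running G = 4.264063
t=2: π = [0.4434, 0.3047, 0.2520], E[r] = 2.4160, γ^t·E[r] = 1.956973, running G = 6.221035
t=3: π = [0.4446, 0.2988, 0.2566], E[r] = 2.4373, γ^t·E[r] = 1.776760, running G = 7.997795
t=4: π = [0.4444, 0.3003, 0.2553], E[r] = 2.4324, γ^t·E[r] = 1.595900, running G = 9.593695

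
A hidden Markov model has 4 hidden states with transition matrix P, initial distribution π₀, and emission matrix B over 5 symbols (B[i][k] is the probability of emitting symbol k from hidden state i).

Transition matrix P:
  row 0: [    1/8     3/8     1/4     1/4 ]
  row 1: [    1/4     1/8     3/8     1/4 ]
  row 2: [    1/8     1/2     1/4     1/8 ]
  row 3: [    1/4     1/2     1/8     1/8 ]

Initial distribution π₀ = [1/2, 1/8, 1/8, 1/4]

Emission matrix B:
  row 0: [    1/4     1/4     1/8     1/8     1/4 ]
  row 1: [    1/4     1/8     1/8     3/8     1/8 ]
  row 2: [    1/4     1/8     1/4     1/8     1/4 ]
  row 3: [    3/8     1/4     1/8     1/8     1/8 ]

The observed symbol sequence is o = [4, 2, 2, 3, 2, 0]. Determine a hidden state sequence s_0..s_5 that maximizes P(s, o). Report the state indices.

t=0: δ = [1.250e-01, 1.562e-02, 3.125e-02, 3.125e-02]  (obs o_0=4)
t=1: δ = [1.953e-03, 5.859e-03, 7.812e-03, 3.906e-03]  ψ = [0, 0, 0, 0]  (obs o_1=2)
t=2: δ = [1.831e-04, 4.883e-04, 5.493e-04, 1.831e-04]  ψ = [1, 2, 1, 1]  (obs o_2=2)
t=3: δ = [1.526e-05, 1.030e-04, 2.289e-05, 1.526e-05]  ψ = [1, 2, 1, 1]  (obs o_3=3)
t=4: δ = [3.219e-06, 1.609e-06, 9.656e-06, 3.219e-06]  ψ = [1, 1, 1, 1]  (obs o_4=2)
t=5: δ = [3.017e-07, 1.207e-06, 6.035e-07, 4.526e-07]  ψ = [2, 2, 2, 2]  (obs o_5=0)
backtrack: best end state = 1; path = [0, 1, 2, 1, 2, 1]

path = [0, 1, 2, 1, 2, 1]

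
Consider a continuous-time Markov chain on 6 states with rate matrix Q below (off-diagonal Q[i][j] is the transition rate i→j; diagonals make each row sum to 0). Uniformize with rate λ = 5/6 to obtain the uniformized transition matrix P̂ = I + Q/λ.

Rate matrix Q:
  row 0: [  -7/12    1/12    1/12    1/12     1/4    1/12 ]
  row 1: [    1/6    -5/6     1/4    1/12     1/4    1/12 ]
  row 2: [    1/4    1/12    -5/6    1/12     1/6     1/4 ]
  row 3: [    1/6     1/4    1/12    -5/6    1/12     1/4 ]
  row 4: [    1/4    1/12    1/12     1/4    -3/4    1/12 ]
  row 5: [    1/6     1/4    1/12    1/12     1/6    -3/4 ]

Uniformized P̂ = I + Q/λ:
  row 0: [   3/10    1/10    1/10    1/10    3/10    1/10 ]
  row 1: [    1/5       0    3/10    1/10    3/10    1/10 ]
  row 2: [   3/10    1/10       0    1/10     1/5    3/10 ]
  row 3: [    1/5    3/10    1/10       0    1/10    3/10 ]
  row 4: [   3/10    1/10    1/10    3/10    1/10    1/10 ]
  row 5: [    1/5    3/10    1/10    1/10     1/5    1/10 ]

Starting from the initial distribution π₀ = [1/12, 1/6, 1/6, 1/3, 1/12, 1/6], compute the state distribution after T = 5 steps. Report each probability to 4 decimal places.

t=0: π = [0.0833, 0.1667, 0.1667, 0.3333, 0.0833, 0.1667]
t=1: π = [0.2333, 0.1833, 0.1167, 0.0833, 0.1833, 0.2000]
t=2: π = [0.2533, 0.1383, 0.1250, 0.1283, 0.2150, 0.1400]
t=3: π = [0.2593, 0.1398, 0.1152, 0.1302, 0.2048, 0.1507]
t=4: π = [0.2579, 0.1422, 0.1165, 0.1280, 0.2064, 0.1491]
t=5: π = [0.2581, 0.1412, 0.1168, 0.1285, 0.2066, 0.1489]

π = [0.2581, 0.1412, 0.1168, 0.1285, 0.2066, 0.1489]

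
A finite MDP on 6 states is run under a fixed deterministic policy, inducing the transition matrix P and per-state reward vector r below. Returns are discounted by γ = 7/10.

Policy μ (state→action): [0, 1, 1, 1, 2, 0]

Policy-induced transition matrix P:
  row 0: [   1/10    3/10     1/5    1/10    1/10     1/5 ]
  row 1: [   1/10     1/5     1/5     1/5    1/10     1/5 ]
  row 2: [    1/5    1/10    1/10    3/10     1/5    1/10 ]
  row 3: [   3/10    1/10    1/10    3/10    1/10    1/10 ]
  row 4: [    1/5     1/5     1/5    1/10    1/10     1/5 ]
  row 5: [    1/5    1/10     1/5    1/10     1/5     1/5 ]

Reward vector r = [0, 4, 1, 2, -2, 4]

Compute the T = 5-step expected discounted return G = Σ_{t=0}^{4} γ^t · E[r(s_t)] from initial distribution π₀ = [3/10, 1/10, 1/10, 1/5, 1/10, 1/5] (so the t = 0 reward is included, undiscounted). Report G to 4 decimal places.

t=0: π = [0.3000, 0.1000, 0.1000, 0.2000, 0.1000, 0.2000], E[r] = 1.5000, γ^t·E[r] = 1.500000, running G = 1.500000
t=1: π = [0.1800, 0.1800, 0.1700, 0.1700, 0.1300, 0.1700], E[r] = 1.6500, γ^t·E[r] = 1.155000, running G = 2.655000
t=2: π = [0.1810, 0.1670, 0.1660, 0.1860, 0.1340, 0.1660], E[r] = 1.6020, γ^t·E[r] = 0.784980, running G = 3.439980
t=3: π = [0.1838, 0.1663, 0.1648, 0.1871, 0.1332, 0.1648], E[r] = 1.5970, γ^t·E[r] = 0.547771, running G = 3.987751
t=4: π = [0.1837, 0.1667, 0.1648, 0.1870, 0.1330, 0.1648], E[r] = 1.5990, γ^t·E[r] = 0.383917, running G = 4.371668

G = 4.3717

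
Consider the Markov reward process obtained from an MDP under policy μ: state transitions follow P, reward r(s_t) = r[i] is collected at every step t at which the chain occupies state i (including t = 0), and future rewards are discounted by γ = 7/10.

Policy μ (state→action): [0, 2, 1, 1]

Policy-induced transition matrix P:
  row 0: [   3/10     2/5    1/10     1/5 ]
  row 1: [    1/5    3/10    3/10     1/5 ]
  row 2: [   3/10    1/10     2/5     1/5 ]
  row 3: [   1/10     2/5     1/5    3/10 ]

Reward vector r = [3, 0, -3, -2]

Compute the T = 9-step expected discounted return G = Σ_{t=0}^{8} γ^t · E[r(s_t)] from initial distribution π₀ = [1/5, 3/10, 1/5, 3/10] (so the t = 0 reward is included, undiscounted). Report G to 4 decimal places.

t=0: π = [0.2000, 0.3000, 0.2000, 0.3000], E[r] = -0.6000, γ^t·E[r] = -0.600000, running G = -0.600000
t=1: π = [0.2100, 0.3100, 0.2500, 0.2300], E[r] = -0.5800, γ^t·E[r] = -0.406000, running G = -1.006000
t=2: π = [0.2230, 0.2940, 0.2600, 0.2230], E[r] = -0.5570, γ^t·E[r] = -0.272930, running G = -1.278930
t=3: π = [0.2260, 0.2926, 0.2591, 0.2223], E[r] = -0.5439, γ^t·E[r] = -0.186558, running G = -1.465488
t=4: π = [0.2263, 0.2930, 0.2585, 0.2222], E[r] = -0.5411, γ^t·E[r] = -0.129909, running G = -1.595396
t=5: π = [0.2263, 0.2932, 0.2584, 0.2222], E[r] = -0.5408, γ^t·E[r] = -0.090891, running G = -1.686287
t=6: π = [0.2262, 0.2932, 0.2584, 0.2222], E[r] = -0.5408, γ^t·E[r] = -0.063627, running G = -1.749914
t=7: π = [0.2262, 0.2932, 0.2584, 0.2222], E[r] = -0.5408, γ^t·E[r] = -0.044540, running G = -1.794454
t=8: π = [0.2262, 0.2932, 0.2584, 0.2222], E[r] = -0.5408, γ^t·E[r] = -0.031178, running G = -1.825631

G = -1.8256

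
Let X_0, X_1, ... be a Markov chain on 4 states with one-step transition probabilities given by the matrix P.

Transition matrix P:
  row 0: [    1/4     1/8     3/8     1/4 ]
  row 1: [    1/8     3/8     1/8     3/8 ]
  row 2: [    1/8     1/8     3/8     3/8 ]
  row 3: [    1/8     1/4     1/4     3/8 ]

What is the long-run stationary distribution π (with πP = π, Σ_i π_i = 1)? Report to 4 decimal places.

π = [0.1429, 0.2262, 0.2738, 0.3571]

Balance equations π_j = Σ_i π_i·P[i][j]:
  π_0 = 1/4·π_0 + 1/8·π_1 + 1/8·π_2 + 1/8·π_3
  π_1 = 1/8·π_0 + 3/8·π_1 + 1/8·π_2 + 1/4·π_3
  π_2 = 3/8·π_0 + 1/8·π_1 + 3/8·π_2 + 1/4·π_3
  normalize: π_0 + π_1 + π_2 + π_3 = 1
Solving the linear system gives exactly π = [1/7, 19/84, 23/84, 5/14].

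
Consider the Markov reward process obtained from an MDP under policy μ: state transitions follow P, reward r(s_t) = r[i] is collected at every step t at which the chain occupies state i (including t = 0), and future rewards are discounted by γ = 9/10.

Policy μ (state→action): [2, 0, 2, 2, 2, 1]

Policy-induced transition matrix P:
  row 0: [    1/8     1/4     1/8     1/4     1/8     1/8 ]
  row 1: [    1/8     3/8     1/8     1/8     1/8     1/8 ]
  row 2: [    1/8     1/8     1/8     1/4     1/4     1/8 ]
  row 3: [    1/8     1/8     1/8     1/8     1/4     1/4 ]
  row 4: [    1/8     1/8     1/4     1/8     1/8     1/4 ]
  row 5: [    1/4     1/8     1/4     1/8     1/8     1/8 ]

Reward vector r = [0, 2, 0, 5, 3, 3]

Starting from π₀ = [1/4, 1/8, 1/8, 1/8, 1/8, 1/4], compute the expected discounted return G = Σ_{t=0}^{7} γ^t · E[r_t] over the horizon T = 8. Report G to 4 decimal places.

G = 12.3155

t=0: π = [0.2500, 0.1250, 0.1250, 0.1250, 0.1250, 0.2500], E[r] = 2.0000, γ^t·E[r] = 2.000000, running G = 2.000000
t=1: π = [0.1563, 0.1875, 0.1719, 0.1719, 0.1563, 0.1563], E[r] = 2.1719, γ^t·E[r] = 1.954688, running G = 3.954688
t=2: π = [0.1445, 0.1914, 0.1641, 0.1660, 0.1680, 0.1660], E[r] = 2.2148, γ^t·E[r] = 1.794023, running G = 5.748711
t=3: π = [0.1458, 0.1909, 0.1667, 0.1636, 0.1663, 0.1667], E[r] = 2.1987, γ^t·E[r] = 1.602875, running G = 7.351585
t=4: π = [0.1458, 0.1909, 0.1666, 0.1641, 0.1663, 0.1662], E[r] = 2.1998, γ^t·E[r] = 1.443268, running G = 8.794853
t=5: π = [0.1458, 0.1910, 0.1666, 0.1641, 0.1663, 0.1663], E[r] = 2.2001, γ^t·E[r] = 1.299148, running G = 10.094002
t=6: π = [0.1458, 0.1910, 0.1666, 0.1640, 0.1663, 0.1663], E[r] = 2.2000, γ^t·E[r] = 1.169184, running G = 11.263185
t=7: π = [0.1458, 0.1910, 0.1666, 0.1640, 0.1663, 0.1663], E[r] = 2.2000, γ^t·E[r] = 1.052267, running G = 12.315452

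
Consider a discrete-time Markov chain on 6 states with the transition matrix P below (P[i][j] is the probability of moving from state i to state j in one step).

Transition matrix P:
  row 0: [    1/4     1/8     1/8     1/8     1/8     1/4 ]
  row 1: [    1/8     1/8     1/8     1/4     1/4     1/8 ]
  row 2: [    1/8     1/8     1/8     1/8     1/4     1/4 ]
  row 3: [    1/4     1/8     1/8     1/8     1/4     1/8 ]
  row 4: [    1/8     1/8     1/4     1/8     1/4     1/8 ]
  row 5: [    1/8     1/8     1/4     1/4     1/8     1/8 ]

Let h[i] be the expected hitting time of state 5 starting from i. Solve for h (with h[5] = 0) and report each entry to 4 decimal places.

First-step conditioning: h[5] = 0; for i ≠ 5, h[i] = 1 + Σ_k P[i][k]·h[k].
  h[0] = 1 + 1/4·h[0] + 1/8·h[1] + 1/8·h[2] + 1/8·h[3] + 1/8·h[4]
  h[1] = 1 + 1/8·h[0] + 1/8·h[1] + 1/8·h[2] + 1/4·h[3] + 1/4·h[4]
  h[2] = 1 + 1/8·h[0] + 1/8·h[1] + 1/8·h[2] + 1/8·h[3] + 1/4·h[4]
  h[3] = 1 + 1/4·h[0] + 1/8·h[1] + 1/8·h[2] + 1/8·h[3] + 1/4·h[4]
  h[4] = 1 + 1/8·h[0] + 1/8·h[1] + 1/4·h[2] + 1/8·h[3] + 1/4·h[4]
Solving the 5×5 linear system over states ≠ 5 gives exactly h = [28160/5393, 32696/5393, 28672/5393, 32192/5393, 32256/5393, 0] (h[5] = 0 is the target).

h = [5.2216, 6.0627, 5.3165, 5.9692, 5.9811, 0.0000]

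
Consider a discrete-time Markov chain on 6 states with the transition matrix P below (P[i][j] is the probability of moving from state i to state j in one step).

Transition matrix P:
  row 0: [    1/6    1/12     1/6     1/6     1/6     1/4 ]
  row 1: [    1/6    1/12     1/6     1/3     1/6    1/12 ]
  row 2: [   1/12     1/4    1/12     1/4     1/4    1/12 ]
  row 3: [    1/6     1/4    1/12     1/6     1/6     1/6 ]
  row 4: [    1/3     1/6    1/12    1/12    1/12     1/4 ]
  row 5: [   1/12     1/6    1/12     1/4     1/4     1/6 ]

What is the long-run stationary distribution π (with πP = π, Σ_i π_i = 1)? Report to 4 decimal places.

Balance equations π_j = Σ_i π_i·P[i][j]:
  π_0 = 1/6·π_0 + 1/6·π_1 + 1/12·π_2 + 1/6·π_3 + 1/3·π_4 + 1/12·π_5
  π_1 = 1/12·π_0 + 1/12·π_1 + 1/4·π_2 + 1/4·π_3 + 1/6·π_4 + 1/6·π_5
  π_2 = 1/6·π_0 + 1/6·π_1 + 1/12·π_2 + 1/12·π_3 + 1/12·π_4 + 1/12·π_5
  π_3 = 1/6·π_0 + 1/3·π_1 + 1/4·π_2 + 1/6·π_3 + 1/12·π_4 + 1/4·π_5
  π_4 = 1/6·π_0 + 1/6·π_1 + 1/4·π_2 + 1/6·π_3 + 1/12·π_4 + 1/4·π_5
  normalize: π_0 + π_1 + π_2 + π_3 + π_4 + π_5 = 1
Solving the linear system gives exactly π = [27047/156997, 25872/156997, 17493/156997, 31896/156997, 27584/156997, 27105/156997].

π = [0.1723, 0.1648, 0.1114, 0.2032, 0.1757, 0.1726]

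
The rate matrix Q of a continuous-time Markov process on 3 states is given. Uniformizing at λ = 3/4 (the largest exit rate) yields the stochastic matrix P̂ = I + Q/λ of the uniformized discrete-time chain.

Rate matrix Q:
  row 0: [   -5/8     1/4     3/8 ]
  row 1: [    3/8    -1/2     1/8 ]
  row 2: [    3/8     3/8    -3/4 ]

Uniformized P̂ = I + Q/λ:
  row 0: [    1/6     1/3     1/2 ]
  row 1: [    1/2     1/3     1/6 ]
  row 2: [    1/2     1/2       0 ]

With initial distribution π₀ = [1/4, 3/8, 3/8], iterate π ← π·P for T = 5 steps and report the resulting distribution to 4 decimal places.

t=0: π = [0.2500, 0.3750, 0.3750]
t=1: π = [0.4167, 0.3958, 0.1875]
t=2: π = [0.3611, 0.3646, 0.2743]
t=3: π = [0.3796, 0.3791, 0.2413]
t=4: π = [0.3735, 0.3736, 0.2530]
t=5: π = [0.3755, 0.3755, 0.2490]

π = [0.3755, 0.3755, 0.2490]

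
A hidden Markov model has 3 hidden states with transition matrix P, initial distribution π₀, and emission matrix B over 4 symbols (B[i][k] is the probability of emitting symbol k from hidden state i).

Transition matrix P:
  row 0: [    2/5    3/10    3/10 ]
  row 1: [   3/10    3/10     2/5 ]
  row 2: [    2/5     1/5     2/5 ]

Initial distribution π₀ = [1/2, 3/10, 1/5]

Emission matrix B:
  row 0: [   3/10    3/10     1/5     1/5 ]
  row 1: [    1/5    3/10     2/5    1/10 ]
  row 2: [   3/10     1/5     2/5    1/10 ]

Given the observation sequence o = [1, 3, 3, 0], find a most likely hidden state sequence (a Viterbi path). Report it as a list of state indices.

t=0: δ = [1.500e-01, 9.000e-02, 4.000e-02]  (obs o_0=1)
t=1: δ = [1.200e-02, 4.500e-03, 4.500e-03]  ψ = [0, 0, 0]  (obs o_1=3)
t=2: δ = [9.600e-04, 3.600e-04, 3.600e-04]  ψ = [0, 0, 0]  (obs o_2=3)
t=3: δ = [1.152e-04, 5.760e-05, 8.640e-05]  ψ = [0, 0, 0]  (obs o_3=0)
backtrack: best end state = 0; path = [0, 0, 0, 0]

path = [0, 0, 0, 0]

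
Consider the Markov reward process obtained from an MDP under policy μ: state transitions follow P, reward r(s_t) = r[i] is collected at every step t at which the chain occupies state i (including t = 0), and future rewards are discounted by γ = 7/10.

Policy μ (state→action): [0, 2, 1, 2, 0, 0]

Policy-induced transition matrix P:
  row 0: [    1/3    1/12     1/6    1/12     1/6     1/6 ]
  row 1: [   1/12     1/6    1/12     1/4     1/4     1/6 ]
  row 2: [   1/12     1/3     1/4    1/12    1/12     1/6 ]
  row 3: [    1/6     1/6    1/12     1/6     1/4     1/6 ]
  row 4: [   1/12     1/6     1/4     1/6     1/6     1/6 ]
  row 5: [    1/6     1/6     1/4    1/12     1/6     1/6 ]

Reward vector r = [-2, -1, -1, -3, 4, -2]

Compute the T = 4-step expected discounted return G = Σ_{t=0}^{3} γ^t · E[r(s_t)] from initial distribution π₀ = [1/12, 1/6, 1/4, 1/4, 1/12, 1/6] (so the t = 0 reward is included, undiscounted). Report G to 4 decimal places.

t=0: π = [0.0833, 0.1667, 0.2500, 0.2500, 0.0833, 0.1667], E[r] = -1.3333, γ^t·E[r] = -1.333333, running G = -1.333333
t=1: π = [0.1389, 0.2014, 0.1736, 0.1389, 0.1806, 0.1667], E[r] = -0.6806, γ^t·E[r] = -0.476389, running G = -1.809722
t=2: π = [0.1435, 0.1840, 0.1817, 0.1435, 0.1806, 0.1667], E[r] = -0.6944, γ^t·E[r] = -0.340278, running G = -2.150000
t=3: π = [0.1451, 0.1850, 0.1834, 0.1410, 0.1788, 0.1667], E[r] = -0.6997, γ^t·E[r] = -0.239981, running G = -2.389981

G = -2.3900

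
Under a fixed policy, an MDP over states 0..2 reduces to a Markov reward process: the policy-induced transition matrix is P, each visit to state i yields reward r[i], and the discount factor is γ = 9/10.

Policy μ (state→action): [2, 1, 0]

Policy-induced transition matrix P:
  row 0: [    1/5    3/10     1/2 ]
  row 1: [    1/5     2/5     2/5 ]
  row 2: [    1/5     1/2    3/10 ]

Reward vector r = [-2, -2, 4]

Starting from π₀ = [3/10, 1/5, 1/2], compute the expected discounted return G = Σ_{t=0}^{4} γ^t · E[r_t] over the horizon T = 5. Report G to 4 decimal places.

t=0: π = [0.3000, 0.2000, 0.5000], E[r] = 1.0000, γ^t·E[r] = 1.000000, running G = 1.000000
t=1: π = [0.2000, 0.4200, 0.3800], E[r] = 0.2800, γ^t·E[r] = 0.252000, running G = 1.252000
t=2: π = [0.2000, 0.4180, 0.3820], E[r] = 0.2920, γ^t·E[r] = 0.236520, running G = 1.488520
t=3: π = [0.2000, 0.4182, 0.3818], E[r] = 0.2908, γ^t·E[r] = 0.211993, running G = 1.700513
t=4: π = [0.2000, 0.4182, 0.3818], E[r] = 0.2909, γ^t·E[r] = 0.190873, running G = 1.891386

G = 1.8914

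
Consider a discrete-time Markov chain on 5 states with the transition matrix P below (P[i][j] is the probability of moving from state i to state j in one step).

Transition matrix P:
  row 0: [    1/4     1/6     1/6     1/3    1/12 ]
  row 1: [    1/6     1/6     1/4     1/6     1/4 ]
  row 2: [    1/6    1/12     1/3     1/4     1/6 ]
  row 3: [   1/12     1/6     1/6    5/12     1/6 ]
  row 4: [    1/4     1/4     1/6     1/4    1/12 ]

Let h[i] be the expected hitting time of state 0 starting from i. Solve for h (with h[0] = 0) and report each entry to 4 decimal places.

First-step conditioning: h[0] = 0; for i ≠ 0, h[i] = 1 + Σ_k P[i][k]·h[k].
  h[1] = 1 + 1/6·h[1] + 1/4·h[2] + 1/6·h[3] + 1/4·h[4]
  h[2] = 1 + 1/12·h[1] + 1/3·h[2] + 1/4·h[3] + 1/6·h[4]
  h[3] = 1 + 1/6·h[1] + 1/6·h[2] + 5/12·h[3] + 1/6·h[4]
  h[4] = 1 + 1/4·h[1] + 1/6·h[2] + 1/4·h[3] + 1/12·h[4]
Solving the 4×4 linear system over states ≠ 0 gives exactly h = [0, 672/107, 17076/2675, 18756/2675, 3144/535] (h[0] = 0 is the target).

h = [0.0000, 6.2804, 6.3836, 7.0116, 5.8766]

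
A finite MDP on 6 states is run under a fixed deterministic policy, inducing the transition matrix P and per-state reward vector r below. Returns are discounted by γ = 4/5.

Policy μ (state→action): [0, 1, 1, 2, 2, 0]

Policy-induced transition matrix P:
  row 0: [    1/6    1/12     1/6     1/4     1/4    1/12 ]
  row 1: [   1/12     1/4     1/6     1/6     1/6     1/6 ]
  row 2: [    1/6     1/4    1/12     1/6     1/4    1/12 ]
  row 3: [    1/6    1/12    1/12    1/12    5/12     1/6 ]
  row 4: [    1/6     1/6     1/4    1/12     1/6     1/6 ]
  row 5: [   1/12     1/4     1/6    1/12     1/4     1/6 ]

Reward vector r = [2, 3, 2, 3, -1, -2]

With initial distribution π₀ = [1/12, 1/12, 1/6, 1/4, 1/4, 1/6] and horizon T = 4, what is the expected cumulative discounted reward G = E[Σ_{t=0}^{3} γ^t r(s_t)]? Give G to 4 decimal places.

t=0: π = [0.0833, 0.0833, 0.1667, 0.2500, 0.2500, 0.1667], E[r] = 0.9167, γ^t·E[r] = 0.916667, running G = 0.916667
t=1: π = [0.1458, 0.1736, 0.1528, 0.1181, 0.2639, 0.1458], E[r] = 0.9167, γ^t·E[r] = 0.733333, running G = 1.650000
t=2: π = [0.1400, 0.1840, 0.1661, 0.1348, 0.2332, 0.1418], E[r] = 1.0521, γ^t·E[r] = 0.673333, running G = 2.323333
t=3: π = [0.1395, 0.1848, 0.1610, 0.1359, 0.2377, 0.1412], E[r] = 1.0429, γ^t·E[r] = 0.533951, running G = 2.857284

G = 2.8573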